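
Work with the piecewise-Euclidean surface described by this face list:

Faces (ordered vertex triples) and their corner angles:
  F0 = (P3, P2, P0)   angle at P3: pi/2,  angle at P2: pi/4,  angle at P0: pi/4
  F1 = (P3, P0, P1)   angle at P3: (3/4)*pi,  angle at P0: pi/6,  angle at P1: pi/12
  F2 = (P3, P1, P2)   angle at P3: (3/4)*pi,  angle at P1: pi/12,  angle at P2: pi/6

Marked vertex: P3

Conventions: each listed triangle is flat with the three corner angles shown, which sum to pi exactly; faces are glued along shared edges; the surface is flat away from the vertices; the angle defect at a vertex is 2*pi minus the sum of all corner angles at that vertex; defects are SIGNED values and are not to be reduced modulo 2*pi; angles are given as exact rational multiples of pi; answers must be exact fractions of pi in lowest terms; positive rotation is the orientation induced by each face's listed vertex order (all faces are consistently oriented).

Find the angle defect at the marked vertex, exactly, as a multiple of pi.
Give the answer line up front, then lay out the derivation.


Answer: defect(P3) = 0

Sum of corner angles at P3: 2*pi
defect = 2*pi - 2*pi


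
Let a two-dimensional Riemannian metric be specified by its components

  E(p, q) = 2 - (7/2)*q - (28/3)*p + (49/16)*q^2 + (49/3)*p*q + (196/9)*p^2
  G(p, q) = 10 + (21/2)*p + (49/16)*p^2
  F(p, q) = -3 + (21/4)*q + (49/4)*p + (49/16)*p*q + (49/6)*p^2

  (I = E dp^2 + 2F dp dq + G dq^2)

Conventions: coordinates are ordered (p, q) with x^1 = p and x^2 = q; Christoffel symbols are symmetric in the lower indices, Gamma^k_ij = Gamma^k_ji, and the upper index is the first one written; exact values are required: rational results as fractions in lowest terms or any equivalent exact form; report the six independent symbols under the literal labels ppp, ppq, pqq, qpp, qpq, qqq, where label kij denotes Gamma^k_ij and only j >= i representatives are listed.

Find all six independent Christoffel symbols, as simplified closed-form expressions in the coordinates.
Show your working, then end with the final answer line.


E = 2 - (7/2)*q - (28/3)*p + (49/16)*q^2 + (49/3)*p*q + (196/9)*p^2; F = -3 + (21/4)*q + (49/4)*p + (49/16)*p*q + (49/6)*p^2; G = 10 + (21/2)*p + (49/16)*p^2
Gamma^k_ij = (1/2) g^{kl} (d_i g_jl + d_j g_il - d_l g_ij), with g^inv = (1/(EG-F^2)) [[G, -F], [-F, E]]
first partials: E_p = -28/3 + (49/3)*q + (392/9)*p, E_q = -7/2 + (49/8)*q + (49/3)*p, F_p = 49/4 + (49/16)*q + (49/3)*p, F_q = 21/4 + (49/16)*p, G_p = 21/2 + (49/8)*p, G_q = 0
D = EG - F^2 = 11 - (7/2)*q + (7/6)*p + (49/16)*q^2 + (49/3)*p*q + (3577/144)*p^2
expanded: Gamma^p_pp = (G E_p - 2F F_p + F E_q)/(2D), Gamma^p_pq = (G E_q - F G_p)/(2D), Gamma^p_qq = (2G F_q - G G_p - F G_q)/(2D), Gamma^q_pp = (2E F_p - E E_q - F E_p)/(2D), Gamma^q_pq = (E G_p - F E_q)/(2D), Gamma^q_qq = (E G_q - 2F F_q + F G_p)/(2D); substitute and cancel common factors

Answer: Gamma_ppp = (3136*p + 1176*q - 672)/(3577*p^2 + 2352*p*q + 168*p + 441*q^2 - 504*q + 1584), Gamma_ppq = (1176*p + 441*q - 252)/(3577*p^2 + 2352*p*q + 168*p + 441*q^2 - 504*q + 1584), Gamma_pqq = 0, Gamma_qpp = (1176*p + 2016)/(3577*p^2 + 2352*p*q + 168*p + 441*q^2 - 504*q + 1584), Gamma_qpq = (441*p + 756)/(3577*p^2 + 2352*p*q + 168*p + 441*q^2 - 504*q + 1584), Gamma_qqq = 0


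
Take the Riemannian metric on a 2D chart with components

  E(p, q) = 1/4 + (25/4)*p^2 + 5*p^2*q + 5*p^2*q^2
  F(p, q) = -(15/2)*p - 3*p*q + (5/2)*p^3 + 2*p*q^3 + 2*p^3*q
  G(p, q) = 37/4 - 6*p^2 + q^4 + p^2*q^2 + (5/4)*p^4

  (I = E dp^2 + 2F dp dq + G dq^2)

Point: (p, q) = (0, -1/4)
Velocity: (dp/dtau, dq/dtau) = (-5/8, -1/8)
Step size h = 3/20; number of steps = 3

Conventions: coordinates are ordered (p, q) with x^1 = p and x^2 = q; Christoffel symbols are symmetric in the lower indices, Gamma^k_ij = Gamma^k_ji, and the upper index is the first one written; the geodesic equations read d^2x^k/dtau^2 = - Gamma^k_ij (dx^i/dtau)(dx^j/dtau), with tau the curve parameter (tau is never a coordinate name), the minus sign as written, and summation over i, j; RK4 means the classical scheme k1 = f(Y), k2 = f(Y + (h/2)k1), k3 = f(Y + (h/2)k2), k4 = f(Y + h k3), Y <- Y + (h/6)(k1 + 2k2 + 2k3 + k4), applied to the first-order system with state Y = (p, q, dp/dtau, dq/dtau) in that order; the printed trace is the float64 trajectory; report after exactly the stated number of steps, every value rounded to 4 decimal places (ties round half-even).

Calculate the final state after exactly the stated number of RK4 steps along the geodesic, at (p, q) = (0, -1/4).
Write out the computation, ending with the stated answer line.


f(Y) = (dp/dtau, dq/dtau, -Gamma^p_ij Y'^i Y'^j, -Gamma^q_ij Y'^i Y'^j) with the Gammas evaluated at the stage position; h = 0.150000; intermediate values shown to 6 dp
step 0: p = 0.0000, q = -0.2500, dp/dtau = -0.6250, dq/dtau = -0.1250
step 1:
  k1: at (p, q) = (0.000000, -0.250000), (dp/dtau, dq/dtau) = (-0.625000, -0.125000); Gamma_ppp = 0.000000, Gamma_ppq = 0.000000, Gamma_pqq = 0.000000, Gamma_qpp = -0.732799, Gamma_qpq = 0.000000, Gamma_qqq = -0.003377; k1 = (-0.625000, -0.125000, 0.000000, 0.286302)
  k2: at (p, q) = (-0.046875, -0.259375), (dp/dtau, dq/dtau) = (-0.625000, -0.103527); Gamma_ppp = -0.067325, Gamma_ppq = -0.027404, Gamma_pqq = -0.618571, Gamma_qpp = -0.727701, Gamma_qpq = 0.031003, Gamma_qqq = 0.017348; k2 = (-0.625000, -0.103527, 0.036475, 0.280060)
  k3: at (p, q) = (-0.046875, -0.257765), (dp/dtau, dq/dtau) = (-0.622264, -0.103995); Gamma_ppp = -0.066900, Gamma_ppq = -0.027363, Gamma_pqq = -0.617891, Gamma_qpp = -0.728176, Gamma_qpq = 0.031007, Gamma_qqq = 0.017408; k3 = (-0.622264, -0.103995, 0.036128, 0.277758)
  k4: at (p, q) = (-0.093340, -0.265599), (dp/dtau, dq/dtau) = (-0.619581, -0.083336); Gamma_ppp = -0.140280, Gamma_ppq = -0.108192, Gamma_pqq = -1.223811, Gamma_qpp = -0.718363, Gamma_qpq = 0.067292, Gamma_qqq = 0.079127; k4 = (-0.619581, -0.083336, 0.073523, 0.268267)
  Y <- Y + (h/6)(k1 + 2k2 + 2k3 + k4): p = -0.0935, q = -0.2656, dp/dtau = -0.6195, dq/dtau = -0.0832
step 2:
  k1: at (p, q) = (-0.093478, -0.265585), (dp/dtau, dq/dtau) = (-0.619532, -0.083245); Gamma_ppp = -0.140491, Gamma_ppq = -0.108506, Gamma_pqq = -1.225557, Gamma_qpp = -0.718337, Gamma_qpq = 0.067414, Gamma_qqq = 0.079371; k1 = (-0.619532, -0.083245, 0.073608, 0.268209)
  k2: at (p, q) = (-0.139943, -0.271828), (dp/dtau, dq/dtau) = (-0.614011, -0.063129); Gamma_ppp = -0.222266, Gamma_ppq = -0.240485, Gamma_pqq = -1.809721, Gamma_qpp = -0.702866, Gamma_qpq = 0.114606, Gamma_qqq = 0.180295; k2 = (-0.614011, -0.063129, 0.109652, 0.255384)
  k3: at (p, q) = (-0.139529, -0.270319), (dp/dtau, dq/dtau) = (-0.611308, -0.064091); Gamma_ppp = -0.220387, Gamma_ppq = -0.238810, Gamma_pqq = -1.803051, Gamma_qpp = -0.703549, Gamma_qpq = 0.114121, Gamma_qqq = 0.179246; k3 = (-0.611308, -0.064091, 0.108477, 0.253236)
  k4: at (p, q) = (-0.185174, -0.275198), (dp/dtau, dq/dtau) = (-0.603260, -0.045260); Gamma_ppp = -0.309771, Gamma_ppq = -0.413003, Gamma_pqq = -2.343294, Gamma_qpp = -0.681757, Gamma_qpq = 0.175574, Gamma_qqq = 0.313019; k4 = (-0.603260, -0.045260, 0.140085, 0.237878)
  Y <- Y + (h/6)(k1 + 2k2 + 2k3 + k4): p = -0.1853, q = -0.2752, dp/dtau = -0.6033, dq/dtau = -0.0452
step 3:
  k1: at (p, q) = (-0.185313, -0.275158), (dp/dtau, dq/dtau) = (-0.603283, -0.045162); Gamma_ppp = -0.310009, Gamma_ppq = -0.413582, Gamma_pqq = -2.344817, Gamma_qpp = -0.681700, Gamma_qpq = 0.175789, Gamma_qqq = 0.313478; k1 = (-0.603283, -0.045162, 0.140147, 0.237887)
  k2: at (p, q) = (-0.230560, -0.278545), (dp/dtau, dq/dtau) = (-0.592772, -0.027320); Gamma_ppp = -0.408764, Gamma_ppq = -0.624495, Gamma_pqq = -2.837834, Gamma_qpp = -0.652248, Gamma_qpq = 0.255540, Gamma_qqq = 0.476605; k2 = (-0.592772, -0.027320, 0.165976, 0.220554)
  k3: at (p, q) = (-0.229771, -0.277207), (dp/dtau, dq/dtau) = (-0.590835, -0.028620); Gamma_ppp = -0.405524, Gamma_ppq = -0.620008, Gamma_pqq = -2.828009, Gamma_qpp = -0.653416, Gamma_qpq = 0.253956, Gamma_qqq = 0.473559; k3 = (-0.590835, -0.028620, 0.164847, 0.219122)
  k4: at (p, q) = (-0.273939, -0.279451), (dp/dtau, dq/dtau) = (-0.578556, -0.012293); Gamma_ppp = -0.512802, Gamma_ppq = -0.855813, Gamma_pqq = -3.264661, Gamma_qpp = -0.615686, Gamma_qpq = 0.352509, Gamma_qqq = 0.657891; k4 = (-0.578556, -0.012293, 0.184316, 0.200973)
  Y <- Y + (h/6)(k1 + 2k2 + 2k3 + k4): p = -0.2740, q = -0.2794, dp/dtau = -0.5786, dq/dtau = -0.0122

Answer: p = -0.2740, q = -0.2794, dp/dtau = -0.5786, dq/dtau = -0.0122


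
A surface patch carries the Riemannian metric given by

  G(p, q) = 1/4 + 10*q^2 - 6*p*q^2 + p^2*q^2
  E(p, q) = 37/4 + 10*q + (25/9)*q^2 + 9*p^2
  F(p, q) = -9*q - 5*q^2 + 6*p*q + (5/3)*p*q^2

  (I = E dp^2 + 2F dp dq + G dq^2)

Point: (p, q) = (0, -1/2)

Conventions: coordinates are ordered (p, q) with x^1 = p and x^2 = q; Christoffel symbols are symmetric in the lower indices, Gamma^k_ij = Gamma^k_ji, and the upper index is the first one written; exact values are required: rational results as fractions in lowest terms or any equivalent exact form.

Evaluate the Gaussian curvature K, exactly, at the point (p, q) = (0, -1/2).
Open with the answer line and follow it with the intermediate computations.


Answer: K = -570320/190969

E = 89/18, F = 13/4, G = 11/4, EG - F^2 = 437/144 at the point
E_p = 0, E_q = 65/9, F_p = -31/12, F_q = -4, G_p = -3/2, G_q = -10
E_qq = 50/9, F_pq = 13/3, G_pp = 1/2
Apply the Brioschi formula K = (det M1 - det M2)/(EG - F^2)^2 over the derivative matrices of E, F, G.
M1 = [[-E_qq/2 + F_pq - G_pp/2, E_p/2, F_p - E_q/2], [F_q - G_p/2, E, F], [G_q/2, F, G]] = [[47/36, 0, -223/36], [-13/4, 89/18, 13/4], [-5, 13/4, 11/4]]; det M1 = -217079/2592
M2 = [[0, E_q/2, G_p/2], [E_q/2, E, F], [G_p/2, F, G]] = [[0, 65/18, -3/4], [65/18, 89/18, 13/4], [-3/4, 13/4, 11/4]]; det M2 = -145789/2592
det M1 - det M2 = -35645/1296; K = -35645/1296 / (437/144)^2 = -570320/190969


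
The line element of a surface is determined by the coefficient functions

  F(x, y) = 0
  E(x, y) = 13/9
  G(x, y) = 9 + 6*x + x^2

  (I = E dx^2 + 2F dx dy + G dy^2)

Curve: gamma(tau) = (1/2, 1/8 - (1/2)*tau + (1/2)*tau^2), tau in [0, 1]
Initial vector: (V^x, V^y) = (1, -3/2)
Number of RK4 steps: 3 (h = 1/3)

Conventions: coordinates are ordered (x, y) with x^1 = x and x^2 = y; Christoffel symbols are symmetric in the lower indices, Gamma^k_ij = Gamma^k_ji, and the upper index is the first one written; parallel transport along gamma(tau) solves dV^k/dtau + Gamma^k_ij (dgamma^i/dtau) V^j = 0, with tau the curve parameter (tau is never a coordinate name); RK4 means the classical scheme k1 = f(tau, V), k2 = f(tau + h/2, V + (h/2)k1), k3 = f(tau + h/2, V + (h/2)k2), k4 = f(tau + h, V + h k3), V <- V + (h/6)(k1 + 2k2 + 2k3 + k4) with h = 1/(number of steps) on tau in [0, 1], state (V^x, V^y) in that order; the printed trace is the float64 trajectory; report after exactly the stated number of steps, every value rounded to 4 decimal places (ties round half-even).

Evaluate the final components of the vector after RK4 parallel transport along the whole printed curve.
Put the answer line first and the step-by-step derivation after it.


Answer: V^x = 1.0000, V^y = -1.5000

gamma'(tau) = (0, -1/2 + tau); f(tau, V)^k = -Gamma^k_ij(gamma(tau)) gamma'^i(tau) V^j; h = 1/3; intermediate values shown to 6 dp
curve data and Christoffel symbols at the stage parameters:
  tau = 0.000000: gamma = (0.500000, 0.125000), gamma' = (0.000000, -0.500000); Gamma_xxx = 0.000000, Gamma_xxy = 0.000000, Gamma_xyy = -2.423077, Gamma_yxx = 0.000000, Gamma_yxy = 0.285714, Gamma_yyy = 0.000000
  tau = 0.166667: gamma = (0.500000, 0.055556), gamma' = (0.000000, -0.333333); Gamma_xxx = 0.000000, Gamma_xxy = 0.000000, Gamma_xyy = -2.423077, Gamma_yxx = 0.000000, Gamma_yxy = 0.285714, Gamma_yyy = 0.000000
  tau = 0.333333: gamma = (0.500000, 0.013889), gamma' = (0.000000, -0.166667); Gamma_xxx = 0.000000, Gamma_xxy = 0.000000, Gamma_xyy = -2.423077, Gamma_yxx = 0.000000, Gamma_yxy = 0.285714, Gamma_yyy = 0.000000
  tau = 0.500000: gamma = (0.500000, 0.000000), gamma' = (0.000000, 0.000000); Gamma_xxx = 0.000000, Gamma_xxy = 0.000000, Gamma_xyy = -2.423077, Gamma_yxx = 0.000000, Gamma_yxy = 0.285714, Gamma_yyy = 0.000000
  tau = 0.666667: gamma = (0.500000, 0.013889), gamma' = (0.000000, 0.166667); Gamma_xxx = 0.000000, Gamma_xxy = 0.000000, Gamma_xyy = -2.423077, Gamma_yxx = 0.000000, Gamma_yxy = 0.285714, Gamma_yyy = 0.000000
  tau = 0.833333: gamma = (0.500000, 0.055556), gamma' = (0.000000, 0.333333); Gamma_xxx = 0.000000, Gamma_xxy = 0.000000, Gamma_xyy = -2.423077, Gamma_yxx = 0.000000, Gamma_yxy = 0.285714, Gamma_yyy = 0.000000
  tau = 1.000000: gamma = (0.500000, 0.125000), gamma' = (0.000000, 0.500000); Gamma_xxx = 0.000000, Gamma_xxy = 0.000000, Gamma_xyy = -2.423077, Gamma_yxx = 0.000000, Gamma_yxy = 0.285714, Gamma_yyy = 0.000000
step 0: V^x = 1.0000, V^y = -1.5000
step 1: k1 = (1.817308, 0.142857), k2 = (1.192308, 0.124084), k3 = (1.194835, 0.114164), k4 = (0.590401, 0.066585); V <- V + (h/6)(k1 + 2k2 + 2k3 + k4): V^x = 1.3990, V^y = -1.4619
step 2: k1 = (0.590380, 0.066619), k2 = (0.000000, 0.000000), k3 = (0.000000, 0.000000), k4 = (-0.590380, -0.066619); V <- V + (h/6)(k1 + 2k2 + 2k3 + k4): V^x = 1.3990, V^y = -1.4619
step 3: k1 = (-0.590380, -0.066619), k2 = (-1.189727, -0.123867), k3 = (-1.197434, -0.114354), k4 = (-1.817320, -0.142836); V <- V + (h/6)(k1 + 2k2 + 2k3 + k4): V^x = 1.0000, V^y = -1.5000


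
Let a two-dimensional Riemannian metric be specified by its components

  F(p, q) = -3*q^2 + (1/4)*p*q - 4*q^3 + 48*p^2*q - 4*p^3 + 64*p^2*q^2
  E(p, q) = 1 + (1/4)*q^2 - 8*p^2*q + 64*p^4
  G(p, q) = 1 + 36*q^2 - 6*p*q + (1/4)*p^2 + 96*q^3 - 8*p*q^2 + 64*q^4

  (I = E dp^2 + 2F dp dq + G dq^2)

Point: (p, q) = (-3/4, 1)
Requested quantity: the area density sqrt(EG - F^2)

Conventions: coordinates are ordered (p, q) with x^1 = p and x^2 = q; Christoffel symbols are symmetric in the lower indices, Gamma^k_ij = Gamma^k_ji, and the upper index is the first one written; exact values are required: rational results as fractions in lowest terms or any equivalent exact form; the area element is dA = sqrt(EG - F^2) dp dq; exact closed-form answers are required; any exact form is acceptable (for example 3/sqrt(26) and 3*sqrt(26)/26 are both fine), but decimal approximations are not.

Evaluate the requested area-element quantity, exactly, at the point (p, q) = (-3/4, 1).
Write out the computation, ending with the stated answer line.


E = 17, F = 115/2, G = 13289/64; EG - F^2 = 14313/64

Answer: sqrt(EG - F^2) = sqrt(14313)/8


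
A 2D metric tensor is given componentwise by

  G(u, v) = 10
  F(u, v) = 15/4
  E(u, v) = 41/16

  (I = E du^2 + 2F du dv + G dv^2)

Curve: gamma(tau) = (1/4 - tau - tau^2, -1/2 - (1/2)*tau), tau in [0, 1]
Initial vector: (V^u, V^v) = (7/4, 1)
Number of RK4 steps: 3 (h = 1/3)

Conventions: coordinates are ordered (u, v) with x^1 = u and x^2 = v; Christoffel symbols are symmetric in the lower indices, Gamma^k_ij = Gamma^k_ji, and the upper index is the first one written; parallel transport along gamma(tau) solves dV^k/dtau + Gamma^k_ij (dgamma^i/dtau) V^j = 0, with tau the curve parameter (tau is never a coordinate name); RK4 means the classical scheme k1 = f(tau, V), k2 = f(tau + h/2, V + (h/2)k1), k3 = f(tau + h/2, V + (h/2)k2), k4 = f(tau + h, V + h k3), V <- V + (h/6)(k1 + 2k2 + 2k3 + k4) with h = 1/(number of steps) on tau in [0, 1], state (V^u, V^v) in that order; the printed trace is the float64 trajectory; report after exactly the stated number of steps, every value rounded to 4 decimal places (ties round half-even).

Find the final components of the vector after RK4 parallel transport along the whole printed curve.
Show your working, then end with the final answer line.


gamma'(tau) = (-1 - 2*tau, -1/2); f(tau, V)^k = -Gamma^k_ij(gamma(tau)) gamma'^i(tau) V^j; h = 1/3; intermediate values shown to 6 dp
curve data and Christoffel symbols at the stage parameters:
  tau = 0.000000: gamma = (0.250000, -0.500000), gamma' = (-1.000000, -0.500000); Gamma_uuu = 0.000000, Gamma_uuv = 0.000000, Gamma_uvv = 0.000000, Gamma_vuu = 0.000000, Gamma_vuv = 0.000000, Gamma_vvv = 0.000000
  tau = 0.166667: gamma = (0.055556, -0.583333), gamma' = (-1.333333, -0.500000); Gamma_uuu = 0.000000, Gamma_uuv = 0.000000, Gamma_uvv = 0.000000, Gamma_vuu = 0.000000, Gamma_vuv = 0.000000, Gamma_vvv = 0.000000
  tau = 0.333333: gamma = (-0.194444, -0.666667), gamma' = (-1.666667, -0.500000); Gamma_uuu = 0.000000, Gamma_uuv = 0.000000, Gamma_uvv = 0.000000, Gamma_vuu = 0.000000, Gamma_vuv = 0.000000, Gamma_vvv = 0.000000
  tau = 0.500000: gamma = (-0.500000, -0.750000), gamma' = (-2.000000, -0.500000); Gamma_uuu = 0.000000, Gamma_uuv = 0.000000, Gamma_uvv = 0.000000, Gamma_vuu = 0.000000, Gamma_vuv = 0.000000, Gamma_vvv = 0.000000
  tau = 0.666667: gamma = (-0.861111, -0.833333), gamma' = (-2.333333, -0.500000); Gamma_uuu = 0.000000, Gamma_uuv = 0.000000, Gamma_uvv = 0.000000, Gamma_vuu = 0.000000, Gamma_vuv = 0.000000, Gamma_vvv = 0.000000
  tau = 0.833333: gamma = (-1.277778, -0.916667), gamma' = (-2.666667, -0.500000); Gamma_uuu = 0.000000, Gamma_uuv = 0.000000, Gamma_uvv = 0.000000, Gamma_vuu = 0.000000, Gamma_vuv = 0.000000, Gamma_vvv = 0.000000
  tau = 1.000000: gamma = (-1.750000, -1.000000), gamma' = (-3.000000, -0.500000); Gamma_uuu = 0.000000, Gamma_uuv = 0.000000, Gamma_uvv = 0.000000, Gamma_vuu = 0.000000, Gamma_vuv = 0.000000, Gamma_vvv = 0.000000
step 0: V^u = 1.7500, V^v = 1.0000
step 1: k1 = (0.000000, 0.000000), k2 = (0.000000, 0.000000), k3 = (0.000000, 0.000000), k4 = (0.000000, 0.000000); V <- V + (h/6)(k1 + 2k2 + 2k3 + k4): V^u = 1.7500, V^v = 1.0000
step 2: k1 = (0.000000, 0.000000), k2 = (0.000000, 0.000000), k3 = (0.000000, 0.000000), k4 = (0.000000, 0.000000); V <- V + (h/6)(k1 + 2k2 + 2k3 + k4): V^u = 1.7500, V^v = 1.0000
step 3: k1 = (0.000000, 0.000000), k2 = (0.000000, 0.000000), k3 = (0.000000, 0.000000), k4 = (0.000000, 0.000000); V <- V + (h/6)(k1 + 2k2 + 2k3 + k4): V^u = 1.7500, V^v = 1.0000

Answer: V^u = 1.7500, V^v = 1.0000


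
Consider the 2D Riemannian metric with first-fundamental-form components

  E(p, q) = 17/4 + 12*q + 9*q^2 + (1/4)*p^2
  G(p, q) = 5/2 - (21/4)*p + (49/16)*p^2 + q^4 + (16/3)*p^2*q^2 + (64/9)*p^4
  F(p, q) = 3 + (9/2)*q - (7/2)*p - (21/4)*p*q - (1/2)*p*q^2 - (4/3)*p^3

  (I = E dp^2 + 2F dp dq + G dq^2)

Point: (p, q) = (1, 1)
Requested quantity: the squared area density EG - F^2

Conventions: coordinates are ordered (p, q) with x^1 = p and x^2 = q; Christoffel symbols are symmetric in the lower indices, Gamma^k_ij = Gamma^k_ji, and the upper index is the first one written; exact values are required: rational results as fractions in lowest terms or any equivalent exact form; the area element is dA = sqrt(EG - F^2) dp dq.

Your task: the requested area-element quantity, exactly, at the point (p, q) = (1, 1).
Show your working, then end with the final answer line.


E = 51/2, F = -37/12, G = 1981/144; EG - F^2 = 98293/288

Answer: EG - F^2 = 98293/288


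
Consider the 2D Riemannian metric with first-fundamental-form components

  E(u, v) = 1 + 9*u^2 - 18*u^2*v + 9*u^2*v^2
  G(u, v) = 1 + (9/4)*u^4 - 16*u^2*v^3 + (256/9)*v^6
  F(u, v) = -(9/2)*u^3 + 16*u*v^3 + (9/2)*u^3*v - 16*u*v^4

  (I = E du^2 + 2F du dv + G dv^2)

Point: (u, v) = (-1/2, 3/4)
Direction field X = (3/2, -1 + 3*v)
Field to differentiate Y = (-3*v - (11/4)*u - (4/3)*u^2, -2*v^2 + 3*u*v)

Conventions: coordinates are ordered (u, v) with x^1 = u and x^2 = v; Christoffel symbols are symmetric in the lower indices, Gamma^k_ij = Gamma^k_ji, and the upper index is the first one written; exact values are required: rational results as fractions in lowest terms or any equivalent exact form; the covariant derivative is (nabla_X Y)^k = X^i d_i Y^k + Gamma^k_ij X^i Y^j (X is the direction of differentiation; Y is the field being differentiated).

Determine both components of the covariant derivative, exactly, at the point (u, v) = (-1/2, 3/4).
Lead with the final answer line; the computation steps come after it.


Answer: (nabla_X Y)^u = -3739/1192, (nabla_X Y)^v = -9501/596

E = 73/64, F = -45/64, G = 289/64 at the point
E_u = -9/16, E_v = -9/8, F_u = 27/32, F_v = -9/16, G_u = 45/8, G_v = 135/4
EG - F^2 = 149/32;  g^inv = (32/149) * [[289/64, 45/64], [45/64, 73/64]]
first-kind symbols [ij,l] = (1/2)(d_i g_jl + d_j g_il - d_l g_ij): [uu,u] = E_u/2 = -9/32, [uu,v] = F_u - E_v/2 = 45/32, [uv,u] = E_v/2 = -9/16, [uv,v] = G_u/2 = 45/16, [vv,u] = F_v - G_u/2 = -27/8, [vv,v] = G_v/2 = 135/8
Gamma^u_ij = (G*[ij,u] - F*[ij,v])/(EG - F^2), Gamma^v_ij = (E*[ij,v] - F*[ij,u])/(EG - F^2)
Gamma_uuu = -9/149, Gamma_uuv = -18/149, Gamma_uvv = -108/149, Gamma_vuu = 45/149, Gamma_vuv = 90/149, Gamma_vvv = 540/149
X = (3/2, 5/4), Y = (-29/24, -9/4) at the point


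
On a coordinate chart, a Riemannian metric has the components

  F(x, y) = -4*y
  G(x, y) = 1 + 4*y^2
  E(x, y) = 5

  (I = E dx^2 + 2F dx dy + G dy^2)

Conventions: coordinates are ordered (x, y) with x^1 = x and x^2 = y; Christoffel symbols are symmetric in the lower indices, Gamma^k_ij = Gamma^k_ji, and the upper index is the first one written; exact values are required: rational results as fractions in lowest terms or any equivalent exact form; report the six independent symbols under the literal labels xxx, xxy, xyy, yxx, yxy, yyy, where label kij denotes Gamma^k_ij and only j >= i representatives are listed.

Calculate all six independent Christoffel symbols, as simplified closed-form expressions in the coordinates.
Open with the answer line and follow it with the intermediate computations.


Answer: Gamma_xxx = 0, Gamma_xxy = 0, Gamma_xyy = -4/(4*y^2 + 5), Gamma_yxx = 0, Gamma_yxy = 0, Gamma_yyy = 4*y/(4*y^2 + 5)

E = 5; F = -4*y; G = 1 + 4*y^2
Gamma^k_ij = (1/2) g^{kl} (d_i g_jl + d_j g_il - d_l g_ij), with g^inv = (1/(EG-F^2)) [[G, -F], [-F, E]]
first partials: E_x = 0, E_y = 0, F_x = 0, F_y = -4, G_x = 0, G_y = 8*y
D = EG - F^2 = 5 + 4*y^2
expanded: Gamma^x_xx = (G E_x - 2F F_x + F E_y)/(2D), Gamma^x_xy = (G E_y - F G_x)/(2D), Gamma^x_yy = (2G F_y - G G_x - F G_y)/(2D), Gamma^y_xx = (2E F_x - E E_y - F E_x)/(2D), Gamma^y_xy = (E G_x - F E_y)/(2D), Gamma^y_yy = (E G_y - 2F F_y + F G_x)/(2D); substitute and cancel common factors


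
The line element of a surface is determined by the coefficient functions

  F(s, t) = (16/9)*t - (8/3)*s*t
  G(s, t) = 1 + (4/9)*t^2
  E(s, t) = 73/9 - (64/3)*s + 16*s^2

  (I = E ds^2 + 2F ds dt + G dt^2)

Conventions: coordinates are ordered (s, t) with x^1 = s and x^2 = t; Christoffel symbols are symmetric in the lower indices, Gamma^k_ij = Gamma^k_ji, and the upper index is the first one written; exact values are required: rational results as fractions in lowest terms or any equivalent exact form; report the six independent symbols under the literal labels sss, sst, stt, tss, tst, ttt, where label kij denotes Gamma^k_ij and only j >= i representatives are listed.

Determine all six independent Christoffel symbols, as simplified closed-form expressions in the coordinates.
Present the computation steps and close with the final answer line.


E = 73/9 - (64/3)*s + 16*s^2; F = (16/9)*t - (8/3)*s*t; G = 1 + (4/9)*t^2
Gamma^k_ij = (1/2) g^{kl} (d_i g_jl + d_j g_il - d_l g_ij), with g^inv = (1/(EG-F^2)) [[G, -F], [-F, E]]
first partials: E_s = -64/3 + 32*s, E_t = 0, F_s = -(8/3)*t, F_t = 16/9 - (8/3)*s, G_s = 0, G_t = (8/9)*t
D = EG - F^2 = 73/9 - (64/3)*s + (4/9)*t^2 + 16*s^2
expanded: Gamma^s_ss = (G E_s - 2F F_s + F E_t)/(2D), Gamma^s_st = (G E_t - F G_s)/(2D), Gamma^s_tt = (2G F_t - G G_s - F G_t)/(2D), Gamma^t_ss = (2E F_s - E E_t - F E_s)/(2D), Gamma^t_st = (E G_s - F E_t)/(2D), Gamma^t_tt = (E G_t - 2F F_t + F G_s)/(2D); substitute and cancel common factors

Answer: Gamma_sss = (144*s - 96)/(144*s^2 - 192*s + 4*t^2 + 73), Gamma_sst = 0, Gamma_stt = (16 - 24*s)/(144*s^2 - 192*s + 4*t^2 + 73), Gamma_tss = -24*t/(144*s^2 - 192*s + 4*t^2 + 73), Gamma_tst = 0, Gamma_ttt = 4*t/(144*s^2 - 192*s + 4*t^2 + 73)


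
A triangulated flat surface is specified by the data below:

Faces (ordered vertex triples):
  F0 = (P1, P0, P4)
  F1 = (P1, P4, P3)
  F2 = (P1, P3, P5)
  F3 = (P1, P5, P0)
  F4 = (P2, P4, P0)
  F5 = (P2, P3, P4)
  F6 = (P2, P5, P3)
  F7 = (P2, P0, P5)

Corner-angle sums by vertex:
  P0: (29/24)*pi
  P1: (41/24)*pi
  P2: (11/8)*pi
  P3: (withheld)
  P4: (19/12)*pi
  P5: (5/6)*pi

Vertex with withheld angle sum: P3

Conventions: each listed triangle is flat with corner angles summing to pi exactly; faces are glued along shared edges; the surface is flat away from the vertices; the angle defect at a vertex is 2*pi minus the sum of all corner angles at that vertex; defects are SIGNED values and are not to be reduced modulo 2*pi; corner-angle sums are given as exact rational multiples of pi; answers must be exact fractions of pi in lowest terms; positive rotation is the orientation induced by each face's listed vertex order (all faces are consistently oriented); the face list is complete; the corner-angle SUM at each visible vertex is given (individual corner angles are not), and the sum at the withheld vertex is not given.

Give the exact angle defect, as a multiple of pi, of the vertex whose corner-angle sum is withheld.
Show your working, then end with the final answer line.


V = 6, E = 12, F = 8; chi = V - E + F = 2
Gauss-Bonnet: total defect = 2*pi*chi = 4*pi; visible defects sum to (79/24)*pi

Answer: defect(P3) = (17/24)*pi


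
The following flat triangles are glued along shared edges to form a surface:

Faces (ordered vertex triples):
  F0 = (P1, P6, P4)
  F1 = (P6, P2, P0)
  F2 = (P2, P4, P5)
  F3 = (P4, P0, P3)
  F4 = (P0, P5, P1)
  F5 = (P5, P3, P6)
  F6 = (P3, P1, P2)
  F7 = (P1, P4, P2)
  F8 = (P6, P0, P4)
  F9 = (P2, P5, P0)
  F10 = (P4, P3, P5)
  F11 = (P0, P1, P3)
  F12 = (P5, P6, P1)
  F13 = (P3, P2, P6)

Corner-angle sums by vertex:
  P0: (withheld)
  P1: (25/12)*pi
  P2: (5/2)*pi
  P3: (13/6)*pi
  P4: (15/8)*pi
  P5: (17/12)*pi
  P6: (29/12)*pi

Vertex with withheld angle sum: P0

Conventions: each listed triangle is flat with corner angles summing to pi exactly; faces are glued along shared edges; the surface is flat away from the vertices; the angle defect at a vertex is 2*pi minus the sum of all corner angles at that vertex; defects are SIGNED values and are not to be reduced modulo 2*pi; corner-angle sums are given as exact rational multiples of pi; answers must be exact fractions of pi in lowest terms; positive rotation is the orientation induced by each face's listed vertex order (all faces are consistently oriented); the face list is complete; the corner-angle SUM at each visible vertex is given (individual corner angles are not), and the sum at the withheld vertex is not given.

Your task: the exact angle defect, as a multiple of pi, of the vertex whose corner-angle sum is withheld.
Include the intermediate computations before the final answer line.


V = 7, E = 21, F = 14; chi = V - E + F = 0
Gauss-Bonnet: total defect = 2*pi*chi = 0; visible defects sum to (-11/24)*pi

Answer: defect(P0) = (11/24)*pi


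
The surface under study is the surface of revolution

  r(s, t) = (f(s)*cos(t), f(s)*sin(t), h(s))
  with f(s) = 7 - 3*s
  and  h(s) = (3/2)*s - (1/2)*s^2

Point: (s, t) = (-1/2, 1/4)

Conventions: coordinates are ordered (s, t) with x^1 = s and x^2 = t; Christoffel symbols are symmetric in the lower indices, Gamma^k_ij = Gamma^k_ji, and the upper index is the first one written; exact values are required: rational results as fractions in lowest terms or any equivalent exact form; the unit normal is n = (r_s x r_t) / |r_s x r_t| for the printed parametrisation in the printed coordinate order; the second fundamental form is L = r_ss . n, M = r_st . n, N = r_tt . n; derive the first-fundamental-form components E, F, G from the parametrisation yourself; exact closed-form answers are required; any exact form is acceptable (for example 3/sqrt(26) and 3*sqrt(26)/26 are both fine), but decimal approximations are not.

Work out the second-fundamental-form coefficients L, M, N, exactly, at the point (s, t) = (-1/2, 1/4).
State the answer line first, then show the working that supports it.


Answer: L = 3*sqrt(13)/13, M = 0, N = 17*sqrt(13)/13

f = 17/2, f' = -3, f'' = 0, h' = 2, h'' = -1
E = 13, F = 0, G = 289/4; answer radicand W^2 = 13
unnormalised second-form numerators: l = 3, m = 0, n = 17; L = l/sqrt(13), and similarly M = m/sqrt(W^2), N = n/sqrt(W^2)


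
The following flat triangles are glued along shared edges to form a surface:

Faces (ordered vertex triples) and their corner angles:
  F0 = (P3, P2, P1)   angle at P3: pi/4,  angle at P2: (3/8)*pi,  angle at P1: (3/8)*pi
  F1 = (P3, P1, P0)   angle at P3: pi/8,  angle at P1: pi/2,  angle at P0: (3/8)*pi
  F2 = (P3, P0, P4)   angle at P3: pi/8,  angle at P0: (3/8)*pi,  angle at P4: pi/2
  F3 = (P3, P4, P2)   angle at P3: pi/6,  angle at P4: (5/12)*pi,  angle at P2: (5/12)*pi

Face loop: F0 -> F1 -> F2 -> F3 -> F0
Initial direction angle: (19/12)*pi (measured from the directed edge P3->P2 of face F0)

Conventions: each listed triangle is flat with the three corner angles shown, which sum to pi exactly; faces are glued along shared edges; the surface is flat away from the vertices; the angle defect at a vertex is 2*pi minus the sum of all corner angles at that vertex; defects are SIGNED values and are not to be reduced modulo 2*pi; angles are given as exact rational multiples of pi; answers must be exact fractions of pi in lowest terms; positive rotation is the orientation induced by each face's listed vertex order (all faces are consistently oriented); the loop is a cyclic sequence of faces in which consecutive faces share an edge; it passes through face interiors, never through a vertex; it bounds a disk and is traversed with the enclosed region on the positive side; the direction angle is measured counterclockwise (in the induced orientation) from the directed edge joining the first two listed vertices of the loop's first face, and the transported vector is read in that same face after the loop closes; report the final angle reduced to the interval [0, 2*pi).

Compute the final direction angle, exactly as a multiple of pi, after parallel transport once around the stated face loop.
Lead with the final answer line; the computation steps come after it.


Answer: final direction angle = (11/12)*pi

enclosed vertex P3: corner angles sum to (2/3)*pi, defect = 2*pi - (2/3)*pi = (4/3)*pi
holonomy = initial angle + sum of enclosed defects (mod 2*pi), positive in the induced orientation
final angle = (19/12)*pi + (4/3)*pi = (11/12)*pi (mod 2*pi)


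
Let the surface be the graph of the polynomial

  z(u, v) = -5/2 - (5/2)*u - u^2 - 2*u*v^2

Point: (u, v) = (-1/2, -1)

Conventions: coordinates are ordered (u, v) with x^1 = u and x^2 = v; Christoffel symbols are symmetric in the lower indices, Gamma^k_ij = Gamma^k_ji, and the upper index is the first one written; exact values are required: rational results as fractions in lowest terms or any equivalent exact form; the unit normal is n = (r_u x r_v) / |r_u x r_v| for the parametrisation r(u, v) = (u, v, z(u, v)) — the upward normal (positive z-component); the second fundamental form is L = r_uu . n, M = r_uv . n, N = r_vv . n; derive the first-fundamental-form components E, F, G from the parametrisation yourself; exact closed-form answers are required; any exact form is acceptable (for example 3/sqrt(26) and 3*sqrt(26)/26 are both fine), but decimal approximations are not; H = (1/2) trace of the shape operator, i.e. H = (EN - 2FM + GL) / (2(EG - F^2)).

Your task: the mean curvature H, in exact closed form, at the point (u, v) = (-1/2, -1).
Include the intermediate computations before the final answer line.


z_u = -7/2, z_v = -2, z_uu = -2, z_uv = 4, z_vv = 2
E = 53/4, F = 7, G = 5; answer radicand W^2 = 69/4
unnormalised second-form numerators: l = -2, m = 4, n = 2; L = l/sqrt(69/4), and similarly M = m/sqrt(W^2), N = n/sqrt(W^2)
H = (E*n - 2*F*m + G*l) / (2*(EG - F^2)*sqrt(W^2)); E*n - 2*F*m + G*l = -79/2, EG - F^2 = 69/4, so H = (-79/69)/sqrt(69/4)

Answer: H = -158*sqrt(69)/4761


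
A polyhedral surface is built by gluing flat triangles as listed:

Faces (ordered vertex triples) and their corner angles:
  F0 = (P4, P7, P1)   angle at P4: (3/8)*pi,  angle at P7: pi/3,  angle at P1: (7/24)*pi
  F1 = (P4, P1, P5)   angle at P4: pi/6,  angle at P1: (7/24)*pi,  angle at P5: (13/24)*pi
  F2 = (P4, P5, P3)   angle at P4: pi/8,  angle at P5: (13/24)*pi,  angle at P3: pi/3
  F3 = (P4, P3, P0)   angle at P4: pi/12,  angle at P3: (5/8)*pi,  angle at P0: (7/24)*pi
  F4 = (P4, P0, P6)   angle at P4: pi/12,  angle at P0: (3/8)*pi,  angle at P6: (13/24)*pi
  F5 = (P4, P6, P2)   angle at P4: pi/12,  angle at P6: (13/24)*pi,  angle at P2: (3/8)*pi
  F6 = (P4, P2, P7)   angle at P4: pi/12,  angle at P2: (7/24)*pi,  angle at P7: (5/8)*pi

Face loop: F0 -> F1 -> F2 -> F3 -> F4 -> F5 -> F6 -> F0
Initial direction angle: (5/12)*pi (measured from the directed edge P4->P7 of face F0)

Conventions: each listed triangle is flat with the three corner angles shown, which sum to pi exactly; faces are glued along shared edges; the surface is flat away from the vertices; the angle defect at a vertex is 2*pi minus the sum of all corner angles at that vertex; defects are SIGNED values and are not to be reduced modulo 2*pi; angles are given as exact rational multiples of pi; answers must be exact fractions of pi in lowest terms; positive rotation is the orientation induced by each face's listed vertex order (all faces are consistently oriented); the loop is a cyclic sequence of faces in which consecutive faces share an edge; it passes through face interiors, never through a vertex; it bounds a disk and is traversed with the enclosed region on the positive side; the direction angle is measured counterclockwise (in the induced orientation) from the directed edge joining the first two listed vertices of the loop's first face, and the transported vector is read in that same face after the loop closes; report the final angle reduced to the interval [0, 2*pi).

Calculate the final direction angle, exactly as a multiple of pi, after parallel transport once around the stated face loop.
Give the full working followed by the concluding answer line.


enclosed vertex P4: corner angles sum to pi, defect = 2*pi - pi = pi
final direction = starting direction + enclosed defect total, reduced mod 2*pi (induced orientation)
final angle = (5/12)*pi + pi = (17/12)*pi (mod 2*pi)

Answer: final direction angle = (17/12)*pi


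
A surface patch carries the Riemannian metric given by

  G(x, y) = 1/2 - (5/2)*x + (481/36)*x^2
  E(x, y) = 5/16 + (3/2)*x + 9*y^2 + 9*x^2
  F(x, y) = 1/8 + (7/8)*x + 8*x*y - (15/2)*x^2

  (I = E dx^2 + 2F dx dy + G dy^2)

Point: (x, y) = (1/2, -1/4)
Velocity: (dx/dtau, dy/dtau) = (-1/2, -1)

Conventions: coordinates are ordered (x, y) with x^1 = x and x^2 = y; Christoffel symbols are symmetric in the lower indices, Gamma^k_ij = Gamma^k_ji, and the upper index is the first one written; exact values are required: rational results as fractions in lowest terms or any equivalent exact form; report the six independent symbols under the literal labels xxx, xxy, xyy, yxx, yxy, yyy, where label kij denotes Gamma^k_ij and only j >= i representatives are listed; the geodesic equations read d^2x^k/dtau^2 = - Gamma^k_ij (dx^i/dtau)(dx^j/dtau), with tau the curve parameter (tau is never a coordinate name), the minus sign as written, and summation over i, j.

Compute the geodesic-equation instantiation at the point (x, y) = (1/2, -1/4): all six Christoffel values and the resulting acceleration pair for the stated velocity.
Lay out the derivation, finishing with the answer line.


E = 31/8, F = -37/16, G = 373/144 at the point
E_x = 21/2, E_y = -9/2, F_x = -69/8, F_y = 4, G_x = 391/36, G_y = 0
EG - F^2 = 10805/2304;  g^inv = (2304/10805) * [[373/144, 37/16], [37/16, 31/8]]
first-kind symbols [ij,l] = (1/2)(d_i g_jl + d_j g_il - d_l g_ij): [xx,x] = E_x/2 = 21/4, [xx,y] = F_x - E_y/2 = -51/8, [xy,x] = E_y/2 = -9/4, [xy,y] = G_x/2 = 391/72, [yy,x] = F_y - G_x/2 = -103/72, [yy,y] = G_y/2 = 0
Gamma^x_ij = (G*[ij,x] - F*[ij,y])/(EG - F^2), Gamma^y_ij = (E*[ij,y] - F*[ij,x])/(EG - F^2)
Gamma_xxx = -2634/10805, Gamma_xxy = 15506/10805, Gamma_xyy = -76838/97245, Gamma_yxx = -28944/10805, Gamma_yxy = 36496/10805, Gamma_yyy = -7622/10805
d^2x/dtau^2 = -(Gamma_xxx*(-1/2)^2 + 2*Gamma_xxy*(-1/2)*(-1) + Gamma_xyy*(-1)^2) = -113579/194490
d^2y/dtau^2 = -(Gamma_yxx*(-1/2)^2 + 2*Gamma_yxy*(-1/2)*(-1) + Gamma_yyy*(-1)^2) = -21638/10805

Answer: Gamma_xxx = -2634/10805, Gamma_xxy = 15506/10805, Gamma_xyy = -76838/97245, Gamma_yxx = -28944/10805, Gamma_yxy = 36496/10805, Gamma_yyy = -7622/10805; accelerations (d^2x/dtau^2, d^2y/dtau^2) = (-113579/194490, -21638/10805)


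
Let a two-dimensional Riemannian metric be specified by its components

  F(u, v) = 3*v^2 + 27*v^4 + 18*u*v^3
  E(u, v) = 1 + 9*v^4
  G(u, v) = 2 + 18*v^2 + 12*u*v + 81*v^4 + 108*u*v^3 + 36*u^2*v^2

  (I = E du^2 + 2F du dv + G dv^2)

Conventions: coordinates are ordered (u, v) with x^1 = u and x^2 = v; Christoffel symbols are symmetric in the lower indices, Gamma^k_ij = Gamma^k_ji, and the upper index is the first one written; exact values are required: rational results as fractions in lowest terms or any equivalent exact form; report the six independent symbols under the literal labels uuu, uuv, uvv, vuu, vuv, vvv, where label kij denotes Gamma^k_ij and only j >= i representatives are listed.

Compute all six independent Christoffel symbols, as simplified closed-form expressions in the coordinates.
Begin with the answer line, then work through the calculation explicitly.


Answer: Gamma_uuu = 0, Gamma_uuv = 9*v^3/(18*u^2*v^2 + 54*u*v^3 + 6*u*v + 45*v^4 + 9*v^2 + 1), Gamma_uvv = (9*u*v^2 + 27*v^3)/(18*u^2*v^2 + 54*u*v^3 + 6*u*v + 45*v^4 + 9*v^2 + 1), Gamma_vuu = 0, Gamma_vuv = (18*u*v^2 + 27*v^3 + 3*v)/(18*u^2*v^2 + 54*u*v^3 + 6*u*v + 45*v^4 + 9*v^2 + 1), Gamma_vvv = (18*u^2*v + 81*u*v^2 + 3*u + 81*v^3 + 9*v)/(18*u^2*v^2 + 54*u*v^3 + 6*u*v + 45*v^4 + 9*v^2 + 1)

E = 1 + 9*v^4; F = 3*v^2 + 27*v^4 + 18*u*v^3; G = 2 + 18*v^2 + 12*u*v + 81*v^4 + 108*u*v^3 + 36*u^2*v^2
Gamma^k_ij = (1/2) g^{kl} (d_i g_jl + d_j g_il - d_l g_ij), with g^inv = (1/(EG-F^2)) [[G, -F], [-F, E]]
first partials: E_u = 0, E_v = 36*v^3, F_u = 18*v^3, F_v = 6*v + 108*v^3 + 54*u*v^2, G_u = 12*v + 108*v^3 + 72*u*v^2, G_v = 36*v + 12*u + 324*v^3 + 324*u*v^2 + 72*u^2*v
D = EG - F^2 = 2 + 18*v^2 + 12*u*v + 90*v^4 + 108*u*v^3 + 36*u^2*v^2
expanded: Gamma^u_uu = (G E_u - 2F F_u + F E_v)/(2D), Gamma^u_uv = (G E_v - F G_u)/(2D), Gamma^u_vv = (2G F_v - G G_u - F G_v)/(2D), Gamma^v_uu = (2E F_u - E E_v - F E_u)/(2D), Gamma^v_uv = (E G_u - F E_v)/(2D), Gamma^v_vv = (E G_v - 2F F_v + F G_u)/(2D); substitute and cancel common factors


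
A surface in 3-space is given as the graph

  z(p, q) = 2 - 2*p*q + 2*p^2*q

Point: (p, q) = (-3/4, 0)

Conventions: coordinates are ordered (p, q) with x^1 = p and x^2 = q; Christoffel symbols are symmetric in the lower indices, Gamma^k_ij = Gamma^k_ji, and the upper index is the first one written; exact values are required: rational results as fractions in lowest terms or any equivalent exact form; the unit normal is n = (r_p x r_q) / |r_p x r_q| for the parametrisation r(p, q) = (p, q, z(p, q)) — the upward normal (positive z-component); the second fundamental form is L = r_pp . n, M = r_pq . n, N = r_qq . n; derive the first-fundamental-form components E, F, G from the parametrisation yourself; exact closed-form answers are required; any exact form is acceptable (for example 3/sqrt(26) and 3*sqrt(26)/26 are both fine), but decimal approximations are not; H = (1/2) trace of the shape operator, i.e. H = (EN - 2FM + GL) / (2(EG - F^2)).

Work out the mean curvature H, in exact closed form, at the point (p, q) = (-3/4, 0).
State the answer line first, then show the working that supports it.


Answer: H = 0

z_p = 0, z_q = 21/8, z_pp = 0, z_pq = -5, z_qq = 0
E = 1, F = 0, G = 505/64; answer radicand W^2 = 505/64
unnormalised second-form numerators: l = 0, m = -5, n = 0; L = l/sqrt(505/64), and similarly M = m/sqrt(W^2), N = n/sqrt(W^2)
H = (E*n - 2*F*m + G*l) / (2*(EG - F^2)*sqrt(W^2)); E*n - 2*F*m + G*l = 0, EG - F^2 = 505/64, so H = (0)/sqrt(505/64)


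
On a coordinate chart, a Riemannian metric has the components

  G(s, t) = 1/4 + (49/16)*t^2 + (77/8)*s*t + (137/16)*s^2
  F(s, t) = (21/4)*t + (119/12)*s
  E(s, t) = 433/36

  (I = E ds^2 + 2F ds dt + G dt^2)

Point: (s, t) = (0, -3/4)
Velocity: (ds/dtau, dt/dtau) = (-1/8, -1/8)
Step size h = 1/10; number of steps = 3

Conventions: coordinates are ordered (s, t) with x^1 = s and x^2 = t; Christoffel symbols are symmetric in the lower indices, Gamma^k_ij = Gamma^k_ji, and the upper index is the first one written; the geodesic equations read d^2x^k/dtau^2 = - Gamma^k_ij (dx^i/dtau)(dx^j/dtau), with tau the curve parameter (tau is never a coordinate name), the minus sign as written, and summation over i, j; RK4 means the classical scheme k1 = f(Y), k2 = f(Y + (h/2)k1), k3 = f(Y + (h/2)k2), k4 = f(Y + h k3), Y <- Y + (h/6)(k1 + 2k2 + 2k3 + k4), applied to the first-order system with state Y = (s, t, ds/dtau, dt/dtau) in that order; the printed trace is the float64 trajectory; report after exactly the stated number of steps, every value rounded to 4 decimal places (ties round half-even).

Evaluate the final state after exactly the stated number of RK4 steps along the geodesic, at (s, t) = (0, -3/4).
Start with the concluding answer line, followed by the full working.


Answer: s = -0.0391, t = -0.7905, ds/dtau = -0.1359, dt/dtau = -0.1442

f(Y) = (ds/dtau, dt/dtau, -Gamma^s_ij Y'^i Y'^j, -Gamma^t_ij Y'^i Y'^j) with the Gammas evaluated at the stage position; h = 0.100000; intermediate values shown to 6 dp
step 0: s = 0.0000, t = -0.7500, ds/dtau = -0.1250, dt/dtau = -0.1250
step 1:
  k1: at (s, t) = (0.000000, -0.750000), (ds/dtau, dt/dtau) = (-0.125000, -0.125000); Gamma_sss = 4.748631, Gamma_sst = -1.728362, Gamma_stt = 1.025513, Gamma_tss = 14.505518, Gamma_tst = -5.279582, Gamma_ttt = 0.882609; k1 = (-0.125000, -0.125000, -0.036210, -0.075453)
  k2: at (s, t) = (-0.006250, -0.756250), (ds/dtau, dt/dtau) = (-0.126810, -0.128773); Gamma_sss = 4.780109, Gamma_sst = -1.780114, Gamma_stt = 1.057819, Gamma_tss = 14.258416, Gamma_tst = -5.309837, Gamma_ttt = 0.937491; k2 = (-0.126810, -0.128773, -0.036272, -0.071418)
  k3: at (s, t) = (-0.006341, -0.756439), (ds/dtau, dt/dtau) = (-0.126814, -0.128571); Gamma_sss = 4.780369, Gamma_sst = -1.781022, Gamma_stt = 1.058436, Gamma_tss = 14.252518, Gamma_tst = -5.310059, Gamma_ttt = 0.938476; k3 = (-0.126814, -0.128571, -0.036295, -0.071562)
  k4: at (s, t) = (-0.012681, -0.762857), (ds/dtau, dt/dtau) = (-0.128630, -0.132156); Gamma_sss = 4.809878, Gamma_sst = -1.833332, Gamma_stt = 1.092151, Gamma_tss = 14.005219, Gamma_tst = -5.338225, Gamma_ttt = 0.994083; k4 = (-0.128630, -0.132156, -0.036327, -0.067595)
  Y <- Y + (h/6)(k1 + 2k2 + 2k3 + k4): s = -0.0127, t = -0.7629, ds/dtau = -0.1286, dt/dtau = -0.1322
step 2:
  k1: at (s, t) = (-0.012681, -0.762864), (ds/dtau, dt/dtau) = (-0.128628, -0.132150); Gamma_sss = 4.809864, Gamma_sst = -1.833343, Gamma_stt = 1.092161, Gamma_tss = 14.005056, Gamma_tst = -5.338210, Gamma_ttt = 0.994096; k1 = (-0.128628, -0.132150, -0.036326, -0.067596)
  k2: at (s, t) = (-0.019113, -0.769472), (ds/dtau, dt/dtau) = (-0.130444, -0.135530); Gamma_sss = 4.837374, Gamma_sst = -1.886203, Gamma_stt = 1.127327, Gamma_tss = 13.757222, Gamma_tst = -5.364254, Gamma_ttt = 1.050422; k2 = (-0.130444, -0.135530, -0.036326, -0.063713)
  k3: at (s, t) = (-0.019204, -0.769641), (ds/dtau, dt/dtau) = (-0.130444, -0.135336); Gamma_sss = 4.837590, Gamma_sst = -1.887062, Gamma_stt = 1.127944, Gamma_tss = 13.752020, Gamma_tst = -5.364432, Gamma_ttt = 1.051356; k3 = (-0.130444, -0.135336, -0.036347, -0.063852)
  k4: at (s, t) = (-0.025726, -0.776398), (ds/dtau, dt/dtau) = (-0.132263, -0.138535); Gamma_sss = 4.863120, Gamma_sst = -1.940355, Gamma_stt = 1.164541, Gamma_tss = 13.504921, Gamma_tst = -5.388382, Gamma_ttt = 1.108273; k4 = (-0.132263, -0.138535, -0.036316, -0.060054)
  Y <- Y + (h/6)(k1 + 2k2 + 2k3 + k4): s = -0.0257, t = -0.7764, ds/dtau = -0.1323, dt/dtau = -0.1385
step 3:
  k1: at (s, t) = (-0.025726, -0.776404), (ds/dtau, dt/dtau) = (-0.132261, -0.138530); Gamma_sss = 4.863105, Gamma_sst = -1.940366, Gamma_stt = 1.164552, Gamma_tss = 13.504770, Gamma_tst = -5.388366, Gamma_ttt = 1.108285; k1 = (-0.132261, -0.138530, -0.036315, -0.060055)
  k2: at (s, t) = (-0.032339, -0.783331), (ds/dtau, dt/dtau) = (-0.134077, -0.141532); Gamma_sss = 4.886638, Gamma_sst = -1.994084, Gamma_stt = 1.202618, Gamma_tss = 13.258068, Gamma_tst = -5.410201, Gamma_ttt = 1.165785; k2 = (-0.134077, -0.141532, -0.036255, -0.056357)
  k3: at (s, t) = (-0.032430, -0.783481), (ds/dtau, dt/dtau) = (-0.134074, -0.141348); Gamma_sss = 4.886819, Gamma_sst = -1.994897, Gamma_stt = 1.203232, Gamma_tss = 13.253511, Gamma_tst = -5.410346, Gamma_ttt = 1.166670; k3 = (-0.134074, -0.141348, -0.036273, -0.056488)
  k4: at (s, t) = (-0.039133, -0.790539), (ds/dtau, dt/dtau) = (-0.135888, -0.144179); Gamma_sss = 4.908397, Gamma_sst = -2.048928, Gamma_stt = 1.242740, Gamma_tss = 13.008353, Gamma_tst = -5.430119, Gamma_ttt = 1.224628; k4 = (-0.135888, -0.144179, -0.036184, -0.052889)
  Y <- Y + (h/6)(k1 + 2k2 + 2k3 + k4): s = -0.0391, t = -0.7905, ds/dtau = -0.1359, dt/dtau = -0.1442
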